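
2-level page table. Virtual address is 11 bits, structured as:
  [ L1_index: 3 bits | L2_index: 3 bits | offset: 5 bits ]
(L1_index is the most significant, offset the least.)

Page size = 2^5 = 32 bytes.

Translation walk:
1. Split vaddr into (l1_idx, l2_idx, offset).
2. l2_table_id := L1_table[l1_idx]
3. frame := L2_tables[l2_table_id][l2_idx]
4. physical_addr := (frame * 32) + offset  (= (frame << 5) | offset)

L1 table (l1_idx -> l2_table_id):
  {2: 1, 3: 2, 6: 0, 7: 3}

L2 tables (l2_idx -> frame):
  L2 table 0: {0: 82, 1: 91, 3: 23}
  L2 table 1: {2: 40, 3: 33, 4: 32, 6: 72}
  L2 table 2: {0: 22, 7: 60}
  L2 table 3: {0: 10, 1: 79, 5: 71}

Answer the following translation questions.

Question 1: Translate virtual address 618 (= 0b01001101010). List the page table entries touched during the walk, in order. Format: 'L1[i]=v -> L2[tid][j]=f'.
Answer: L1[2]=1 -> L2[1][3]=33

Derivation:
vaddr = 618 = 0b01001101010
Split: l1_idx=2, l2_idx=3, offset=10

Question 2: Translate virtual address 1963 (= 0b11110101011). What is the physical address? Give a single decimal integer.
vaddr = 1963 = 0b11110101011
Split: l1_idx=7, l2_idx=5, offset=11
L1[7] = 3
L2[3][5] = 71
paddr = 71 * 32 + 11 = 2283

Answer: 2283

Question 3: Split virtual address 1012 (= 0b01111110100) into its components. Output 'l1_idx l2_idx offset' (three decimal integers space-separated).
Answer: 3 7 20

Derivation:
vaddr = 1012 = 0b01111110100
  top 3 bits -> l1_idx = 3
  next 3 bits -> l2_idx = 7
  bottom 5 bits -> offset = 20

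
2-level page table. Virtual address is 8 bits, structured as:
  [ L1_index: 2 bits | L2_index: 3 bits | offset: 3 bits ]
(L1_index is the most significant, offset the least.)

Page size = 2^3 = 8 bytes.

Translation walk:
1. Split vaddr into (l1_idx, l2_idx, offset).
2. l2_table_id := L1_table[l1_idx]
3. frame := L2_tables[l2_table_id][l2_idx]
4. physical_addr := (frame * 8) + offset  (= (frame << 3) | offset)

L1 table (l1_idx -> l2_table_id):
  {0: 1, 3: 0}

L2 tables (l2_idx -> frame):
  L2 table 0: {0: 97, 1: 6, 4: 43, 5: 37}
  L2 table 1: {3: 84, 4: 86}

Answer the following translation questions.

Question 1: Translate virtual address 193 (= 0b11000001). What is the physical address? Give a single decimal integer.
vaddr = 193 = 0b11000001
Split: l1_idx=3, l2_idx=0, offset=1
L1[3] = 0
L2[0][0] = 97
paddr = 97 * 8 + 1 = 777

Answer: 777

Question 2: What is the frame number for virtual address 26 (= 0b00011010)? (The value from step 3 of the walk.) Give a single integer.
Answer: 84

Derivation:
vaddr = 26: l1_idx=0, l2_idx=3
L1[0] = 1; L2[1][3] = 84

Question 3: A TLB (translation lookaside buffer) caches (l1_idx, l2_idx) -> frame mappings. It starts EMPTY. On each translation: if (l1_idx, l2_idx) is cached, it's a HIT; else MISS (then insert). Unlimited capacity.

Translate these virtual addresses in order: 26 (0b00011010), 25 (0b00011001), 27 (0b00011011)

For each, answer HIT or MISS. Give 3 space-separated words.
Answer: MISS HIT HIT

Derivation:
vaddr=26: (0,3) not in TLB -> MISS, insert
vaddr=25: (0,3) in TLB -> HIT
vaddr=27: (0,3) in TLB -> HIT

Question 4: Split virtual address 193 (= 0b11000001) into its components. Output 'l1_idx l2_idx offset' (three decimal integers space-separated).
Answer: 3 0 1

Derivation:
vaddr = 193 = 0b11000001
  top 2 bits -> l1_idx = 3
  next 3 bits -> l2_idx = 0
  bottom 3 bits -> offset = 1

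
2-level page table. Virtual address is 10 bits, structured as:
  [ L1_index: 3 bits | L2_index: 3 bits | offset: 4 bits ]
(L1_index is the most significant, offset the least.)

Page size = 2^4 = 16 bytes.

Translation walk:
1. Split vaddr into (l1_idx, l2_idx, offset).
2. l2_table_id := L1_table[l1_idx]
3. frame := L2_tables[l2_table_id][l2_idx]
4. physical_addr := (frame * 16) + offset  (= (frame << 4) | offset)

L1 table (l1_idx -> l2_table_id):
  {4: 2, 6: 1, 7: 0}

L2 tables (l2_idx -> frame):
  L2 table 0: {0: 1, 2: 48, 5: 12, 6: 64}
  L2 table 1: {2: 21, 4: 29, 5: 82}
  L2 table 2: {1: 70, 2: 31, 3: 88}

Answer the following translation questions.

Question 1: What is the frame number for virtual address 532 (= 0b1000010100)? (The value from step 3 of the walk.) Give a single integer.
vaddr = 532: l1_idx=4, l2_idx=1
L1[4] = 2; L2[2][1] = 70

Answer: 70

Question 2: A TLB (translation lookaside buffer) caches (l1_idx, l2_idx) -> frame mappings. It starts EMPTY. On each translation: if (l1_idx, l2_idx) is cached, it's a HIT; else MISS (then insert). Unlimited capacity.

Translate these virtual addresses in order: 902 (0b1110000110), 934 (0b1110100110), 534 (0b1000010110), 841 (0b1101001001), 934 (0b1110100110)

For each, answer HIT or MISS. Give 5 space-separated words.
vaddr=902: (7,0) not in TLB -> MISS, insert
vaddr=934: (7,2) not in TLB -> MISS, insert
vaddr=534: (4,1) not in TLB -> MISS, insert
vaddr=841: (6,4) not in TLB -> MISS, insert
vaddr=934: (7,2) in TLB -> HIT

Answer: MISS MISS MISS MISS HIT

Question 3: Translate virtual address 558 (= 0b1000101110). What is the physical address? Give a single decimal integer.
Answer: 510

Derivation:
vaddr = 558 = 0b1000101110
Split: l1_idx=4, l2_idx=2, offset=14
L1[4] = 2
L2[2][2] = 31
paddr = 31 * 16 + 14 = 510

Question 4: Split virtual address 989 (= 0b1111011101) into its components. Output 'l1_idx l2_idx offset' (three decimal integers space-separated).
Answer: 7 5 13

Derivation:
vaddr = 989 = 0b1111011101
  top 3 bits -> l1_idx = 7
  next 3 bits -> l2_idx = 5
  bottom 4 bits -> offset = 13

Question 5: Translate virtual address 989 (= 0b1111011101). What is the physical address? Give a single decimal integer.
vaddr = 989 = 0b1111011101
Split: l1_idx=7, l2_idx=5, offset=13
L1[7] = 0
L2[0][5] = 12
paddr = 12 * 16 + 13 = 205

Answer: 205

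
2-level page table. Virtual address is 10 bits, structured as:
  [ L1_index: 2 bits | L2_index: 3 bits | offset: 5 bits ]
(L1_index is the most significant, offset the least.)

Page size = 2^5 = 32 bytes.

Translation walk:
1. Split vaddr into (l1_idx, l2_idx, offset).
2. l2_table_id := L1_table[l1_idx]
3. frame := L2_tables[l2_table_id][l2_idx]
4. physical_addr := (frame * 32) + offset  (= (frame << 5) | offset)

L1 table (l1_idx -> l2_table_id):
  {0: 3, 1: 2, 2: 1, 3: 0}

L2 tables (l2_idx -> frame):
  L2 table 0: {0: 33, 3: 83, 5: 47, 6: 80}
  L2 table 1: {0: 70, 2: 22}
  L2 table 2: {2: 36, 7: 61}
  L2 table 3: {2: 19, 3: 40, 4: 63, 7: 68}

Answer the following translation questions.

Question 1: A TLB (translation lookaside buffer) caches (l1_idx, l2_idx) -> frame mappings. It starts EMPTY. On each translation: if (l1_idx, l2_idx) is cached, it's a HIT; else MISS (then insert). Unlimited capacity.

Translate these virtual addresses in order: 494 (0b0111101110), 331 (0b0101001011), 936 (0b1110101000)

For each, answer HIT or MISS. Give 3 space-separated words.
Answer: MISS MISS MISS

Derivation:
vaddr=494: (1,7) not in TLB -> MISS, insert
vaddr=331: (1,2) not in TLB -> MISS, insert
vaddr=936: (3,5) not in TLB -> MISS, insert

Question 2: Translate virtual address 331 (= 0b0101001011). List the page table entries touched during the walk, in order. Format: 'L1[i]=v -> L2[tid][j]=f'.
Answer: L1[1]=2 -> L2[2][2]=36

Derivation:
vaddr = 331 = 0b0101001011
Split: l1_idx=1, l2_idx=2, offset=11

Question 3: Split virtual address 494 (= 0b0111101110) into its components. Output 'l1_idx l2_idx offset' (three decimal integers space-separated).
vaddr = 494 = 0b0111101110
  top 2 bits -> l1_idx = 1
  next 3 bits -> l2_idx = 7
  bottom 5 bits -> offset = 14

Answer: 1 7 14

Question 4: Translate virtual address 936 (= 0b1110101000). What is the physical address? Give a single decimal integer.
vaddr = 936 = 0b1110101000
Split: l1_idx=3, l2_idx=5, offset=8
L1[3] = 0
L2[0][5] = 47
paddr = 47 * 32 + 8 = 1512

Answer: 1512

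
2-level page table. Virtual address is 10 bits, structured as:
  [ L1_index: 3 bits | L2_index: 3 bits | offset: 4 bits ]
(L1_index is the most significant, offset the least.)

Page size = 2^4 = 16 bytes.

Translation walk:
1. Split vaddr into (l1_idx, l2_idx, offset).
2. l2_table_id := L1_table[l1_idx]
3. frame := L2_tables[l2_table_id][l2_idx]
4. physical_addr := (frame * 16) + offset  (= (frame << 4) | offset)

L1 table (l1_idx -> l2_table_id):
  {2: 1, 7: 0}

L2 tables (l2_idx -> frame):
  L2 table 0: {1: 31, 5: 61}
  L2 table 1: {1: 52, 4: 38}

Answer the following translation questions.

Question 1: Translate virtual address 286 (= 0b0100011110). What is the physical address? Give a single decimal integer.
Answer: 846

Derivation:
vaddr = 286 = 0b0100011110
Split: l1_idx=2, l2_idx=1, offset=14
L1[2] = 1
L2[1][1] = 52
paddr = 52 * 16 + 14 = 846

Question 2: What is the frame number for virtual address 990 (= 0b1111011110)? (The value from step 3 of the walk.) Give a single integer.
vaddr = 990: l1_idx=7, l2_idx=5
L1[7] = 0; L2[0][5] = 61

Answer: 61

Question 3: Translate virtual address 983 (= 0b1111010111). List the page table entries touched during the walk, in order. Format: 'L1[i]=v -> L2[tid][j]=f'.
Answer: L1[7]=0 -> L2[0][5]=61

Derivation:
vaddr = 983 = 0b1111010111
Split: l1_idx=7, l2_idx=5, offset=7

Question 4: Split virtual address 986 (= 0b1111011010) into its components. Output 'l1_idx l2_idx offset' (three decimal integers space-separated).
vaddr = 986 = 0b1111011010
  top 3 bits -> l1_idx = 7
  next 3 bits -> l2_idx = 5
  bottom 4 bits -> offset = 10

Answer: 7 5 10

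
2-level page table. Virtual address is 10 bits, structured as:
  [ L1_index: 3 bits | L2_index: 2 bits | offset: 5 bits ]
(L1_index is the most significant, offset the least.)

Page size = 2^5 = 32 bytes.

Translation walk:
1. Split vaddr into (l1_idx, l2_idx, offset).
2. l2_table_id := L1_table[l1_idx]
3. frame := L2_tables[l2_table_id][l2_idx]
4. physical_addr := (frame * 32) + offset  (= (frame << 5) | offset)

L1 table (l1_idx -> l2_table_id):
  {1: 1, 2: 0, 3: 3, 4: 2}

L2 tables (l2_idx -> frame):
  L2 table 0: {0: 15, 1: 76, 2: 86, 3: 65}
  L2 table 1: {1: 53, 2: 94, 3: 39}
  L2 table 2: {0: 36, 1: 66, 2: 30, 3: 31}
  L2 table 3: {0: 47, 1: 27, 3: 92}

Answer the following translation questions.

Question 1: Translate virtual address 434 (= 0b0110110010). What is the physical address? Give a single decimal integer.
Answer: 882

Derivation:
vaddr = 434 = 0b0110110010
Split: l1_idx=3, l2_idx=1, offset=18
L1[3] = 3
L2[3][1] = 27
paddr = 27 * 32 + 18 = 882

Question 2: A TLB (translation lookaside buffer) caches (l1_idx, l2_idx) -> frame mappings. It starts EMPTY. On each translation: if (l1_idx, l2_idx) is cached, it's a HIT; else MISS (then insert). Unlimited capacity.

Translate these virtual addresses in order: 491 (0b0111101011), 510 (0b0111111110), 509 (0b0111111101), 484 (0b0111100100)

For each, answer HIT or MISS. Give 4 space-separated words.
vaddr=491: (3,3) not in TLB -> MISS, insert
vaddr=510: (3,3) in TLB -> HIT
vaddr=509: (3,3) in TLB -> HIT
vaddr=484: (3,3) in TLB -> HIT

Answer: MISS HIT HIT HIT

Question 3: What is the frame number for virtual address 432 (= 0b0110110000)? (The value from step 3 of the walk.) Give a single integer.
Answer: 27

Derivation:
vaddr = 432: l1_idx=3, l2_idx=1
L1[3] = 3; L2[3][1] = 27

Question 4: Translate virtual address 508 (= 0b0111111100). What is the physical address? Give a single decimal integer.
vaddr = 508 = 0b0111111100
Split: l1_idx=3, l2_idx=3, offset=28
L1[3] = 3
L2[3][3] = 92
paddr = 92 * 32 + 28 = 2972

Answer: 2972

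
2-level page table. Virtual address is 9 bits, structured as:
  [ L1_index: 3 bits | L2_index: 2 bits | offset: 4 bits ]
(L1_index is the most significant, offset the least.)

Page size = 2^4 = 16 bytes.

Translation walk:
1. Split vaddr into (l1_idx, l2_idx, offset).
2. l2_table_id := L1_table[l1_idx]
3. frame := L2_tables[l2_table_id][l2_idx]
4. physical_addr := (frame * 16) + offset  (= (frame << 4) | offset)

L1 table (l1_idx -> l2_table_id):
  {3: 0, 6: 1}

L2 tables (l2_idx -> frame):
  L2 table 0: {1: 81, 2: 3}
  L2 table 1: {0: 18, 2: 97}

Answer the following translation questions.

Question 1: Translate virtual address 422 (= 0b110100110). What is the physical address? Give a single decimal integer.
Answer: 1558

Derivation:
vaddr = 422 = 0b110100110
Split: l1_idx=6, l2_idx=2, offset=6
L1[6] = 1
L2[1][2] = 97
paddr = 97 * 16 + 6 = 1558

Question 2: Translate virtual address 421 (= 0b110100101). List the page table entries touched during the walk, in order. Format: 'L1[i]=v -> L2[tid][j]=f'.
vaddr = 421 = 0b110100101
Split: l1_idx=6, l2_idx=2, offset=5

Answer: L1[6]=1 -> L2[1][2]=97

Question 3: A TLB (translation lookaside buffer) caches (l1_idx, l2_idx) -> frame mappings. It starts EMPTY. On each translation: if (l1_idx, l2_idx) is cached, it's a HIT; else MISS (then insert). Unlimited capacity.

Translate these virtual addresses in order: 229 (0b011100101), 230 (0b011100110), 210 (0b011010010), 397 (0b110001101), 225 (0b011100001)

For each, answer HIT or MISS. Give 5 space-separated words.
vaddr=229: (3,2) not in TLB -> MISS, insert
vaddr=230: (3,2) in TLB -> HIT
vaddr=210: (3,1) not in TLB -> MISS, insert
vaddr=397: (6,0) not in TLB -> MISS, insert
vaddr=225: (3,2) in TLB -> HIT

Answer: MISS HIT MISS MISS HIT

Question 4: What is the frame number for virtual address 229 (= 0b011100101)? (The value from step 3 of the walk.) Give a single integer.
Answer: 3

Derivation:
vaddr = 229: l1_idx=3, l2_idx=2
L1[3] = 0; L2[0][2] = 3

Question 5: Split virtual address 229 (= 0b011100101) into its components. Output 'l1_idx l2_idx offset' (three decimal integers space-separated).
vaddr = 229 = 0b011100101
  top 3 bits -> l1_idx = 3
  next 2 bits -> l2_idx = 2
  bottom 4 bits -> offset = 5

Answer: 3 2 5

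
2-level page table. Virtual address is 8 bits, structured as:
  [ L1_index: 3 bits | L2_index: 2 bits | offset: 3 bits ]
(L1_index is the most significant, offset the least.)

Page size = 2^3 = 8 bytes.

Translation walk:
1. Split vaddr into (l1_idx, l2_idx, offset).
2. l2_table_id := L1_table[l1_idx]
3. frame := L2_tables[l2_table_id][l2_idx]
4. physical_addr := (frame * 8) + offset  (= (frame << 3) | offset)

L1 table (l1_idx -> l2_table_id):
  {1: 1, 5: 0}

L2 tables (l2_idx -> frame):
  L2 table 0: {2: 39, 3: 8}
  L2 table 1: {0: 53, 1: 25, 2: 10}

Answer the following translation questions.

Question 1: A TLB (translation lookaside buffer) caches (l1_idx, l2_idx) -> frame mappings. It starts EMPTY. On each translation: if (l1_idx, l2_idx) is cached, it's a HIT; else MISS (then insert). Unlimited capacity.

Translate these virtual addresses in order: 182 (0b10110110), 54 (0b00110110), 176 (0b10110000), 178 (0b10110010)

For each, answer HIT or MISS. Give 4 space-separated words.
Answer: MISS MISS HIT HIT

Derivation:
vaddr=182: (5,2) not in TLB -> MISS, insert
vaddr=54: (1,2) not in TLB -> MISS, insert
vaddr=176: (5,2) in TLB -> HIT
vaddr=178: (5,2) in TLB -> HIT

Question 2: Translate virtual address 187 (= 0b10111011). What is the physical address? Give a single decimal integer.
Answer: 67

Derivation:
vaddr = 187 = 0b10111011
Split: l1_idx=5, l2_idx=3, offset=3
L1[5] = 0
L2[0][3] = 8
paddr = 8 * 8 + 3 = 67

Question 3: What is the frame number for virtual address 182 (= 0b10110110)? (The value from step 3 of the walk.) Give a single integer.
Answer: 39

Derivation:
vaddr = 182: l1_idx=5, l2_idx=2
L1[5] = 0; L2[0][2] = 39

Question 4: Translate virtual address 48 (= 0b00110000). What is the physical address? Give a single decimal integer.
vaddr = 48 = 0b00110000
Split: l1_idx=1, l2_idx=2, offset=0
L1[1] = 1
L2[1][2] = 10
paddr = 10 * 8 + 0 = 80

Answer: 80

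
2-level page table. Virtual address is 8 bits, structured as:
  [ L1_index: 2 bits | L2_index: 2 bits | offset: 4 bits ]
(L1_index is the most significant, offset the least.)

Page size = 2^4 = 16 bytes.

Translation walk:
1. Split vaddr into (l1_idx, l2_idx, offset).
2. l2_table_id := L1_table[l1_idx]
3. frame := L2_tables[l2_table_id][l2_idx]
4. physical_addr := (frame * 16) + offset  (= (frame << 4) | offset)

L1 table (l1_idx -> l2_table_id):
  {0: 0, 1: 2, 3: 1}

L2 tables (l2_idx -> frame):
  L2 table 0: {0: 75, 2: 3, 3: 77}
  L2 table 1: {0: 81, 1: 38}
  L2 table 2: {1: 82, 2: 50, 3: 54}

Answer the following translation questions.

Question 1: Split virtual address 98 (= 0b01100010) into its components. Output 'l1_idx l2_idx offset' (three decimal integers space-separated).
vaddr = 98 = 0b01100010
  top 2 bits -> l1_idx = 1
  next 2 bits -> l2_idx = 2
  bottom 4 bits -> offset = 2

Answer: 1 2 2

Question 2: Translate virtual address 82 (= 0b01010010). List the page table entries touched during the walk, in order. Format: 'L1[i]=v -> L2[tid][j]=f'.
vaddr = 82 = 0b01010010
Split: l1_idx=1, l2_idx=1, offset=2

Answer: L1[1]=2 -> L2[2][1]=82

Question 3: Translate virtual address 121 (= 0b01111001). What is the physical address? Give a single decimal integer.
vaddr = 121 = 0b01111001
Split: l1_idx=1, l2_idx=3, offset=9
L1[1] = 2
L2[2][3] = 54
paddr = 54 * 16 + 9 = 873

Answer: 873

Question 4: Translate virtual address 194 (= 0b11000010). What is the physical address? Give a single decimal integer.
Answer: 1298

Derivation:
vaddr = 194 = 0b11000010
Split: l1_idx=3, l2_idx=0, offset=2
L1[3] = 1
L2[1][0] = 81
paddr = 81 * 16 + 2 = 1298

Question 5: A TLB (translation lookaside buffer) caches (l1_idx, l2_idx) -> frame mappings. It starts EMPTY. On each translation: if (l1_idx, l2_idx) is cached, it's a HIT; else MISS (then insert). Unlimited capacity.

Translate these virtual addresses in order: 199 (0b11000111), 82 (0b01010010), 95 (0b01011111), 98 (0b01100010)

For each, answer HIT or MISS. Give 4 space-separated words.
vaddr=199: (3,0) not in TLB -> MISS, insert
vaddr=82: (1,1) not in TLB -> MISS, insert
vaddr=95: (1,1) in TLB -> HIT
vaddr=98: (1,2) not in TLB -> MISS, insert

Answer: MISS MISS HIT MISS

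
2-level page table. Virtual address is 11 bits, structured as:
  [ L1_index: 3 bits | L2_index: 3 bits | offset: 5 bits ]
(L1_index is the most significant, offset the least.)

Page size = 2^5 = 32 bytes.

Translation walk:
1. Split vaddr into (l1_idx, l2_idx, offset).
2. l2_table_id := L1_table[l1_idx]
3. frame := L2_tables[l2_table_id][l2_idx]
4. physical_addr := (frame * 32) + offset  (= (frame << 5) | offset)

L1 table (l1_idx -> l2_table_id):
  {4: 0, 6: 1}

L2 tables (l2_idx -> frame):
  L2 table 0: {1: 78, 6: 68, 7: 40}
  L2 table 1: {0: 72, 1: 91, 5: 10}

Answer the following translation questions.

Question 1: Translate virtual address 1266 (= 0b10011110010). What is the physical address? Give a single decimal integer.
Answer: 1298

Derivation:
vaddr = 1266 = 0b10011110010
Split: l1_idx=4, l2_idx=7, offset=18
L1[4] = 0
L2[0][7] = 40
paddr = 40 * 32 + 18 = 1298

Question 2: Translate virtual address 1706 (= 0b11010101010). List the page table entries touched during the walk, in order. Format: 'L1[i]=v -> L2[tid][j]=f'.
Answer: L1[6]=1 -> L2[1][5]=10

Derivation:
vaddr = 1706 = 0b11010101010
Split: l1_idx=6, l2_idx=5, offset=10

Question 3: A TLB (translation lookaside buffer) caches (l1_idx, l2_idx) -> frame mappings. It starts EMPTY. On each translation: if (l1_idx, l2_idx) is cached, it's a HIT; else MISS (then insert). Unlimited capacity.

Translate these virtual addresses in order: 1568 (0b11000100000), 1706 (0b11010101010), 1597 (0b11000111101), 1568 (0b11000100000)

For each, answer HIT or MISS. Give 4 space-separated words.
vaddr=1568: (6,1) not in TLB -> MISS, insert
vaddr=1706: (6,5) not in TLB -> MISS, insert
vaddr=1597: (6,1) in TLB -> HIT
vaddr=1568: (6,1) in TLB -> HIT

Answer: MISS MISS HIT HIT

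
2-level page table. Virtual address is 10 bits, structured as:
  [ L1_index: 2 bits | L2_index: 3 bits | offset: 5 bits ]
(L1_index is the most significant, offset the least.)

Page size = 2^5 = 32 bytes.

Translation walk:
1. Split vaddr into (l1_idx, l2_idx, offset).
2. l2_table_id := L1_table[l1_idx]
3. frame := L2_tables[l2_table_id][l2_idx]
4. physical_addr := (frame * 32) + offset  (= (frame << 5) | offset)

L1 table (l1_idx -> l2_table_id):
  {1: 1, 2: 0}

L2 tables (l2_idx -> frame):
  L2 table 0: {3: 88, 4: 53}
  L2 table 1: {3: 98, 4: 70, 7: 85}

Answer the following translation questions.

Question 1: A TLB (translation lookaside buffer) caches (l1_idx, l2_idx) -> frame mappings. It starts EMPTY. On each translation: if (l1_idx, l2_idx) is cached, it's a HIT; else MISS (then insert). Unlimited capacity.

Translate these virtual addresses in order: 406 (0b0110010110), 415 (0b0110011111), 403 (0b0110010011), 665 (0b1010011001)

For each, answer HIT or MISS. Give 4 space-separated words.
Answer: MISS HIT HIT MISS

Derivation:
vaddr=406: (1,4) not in TLB -> MISS, insert
vaddr=415: (1,4) in TLB -> HIT
vaddr=403: (1,4) in TLB -> HIT
vaddr=665: (2,4) not in TLB -> MISS, insert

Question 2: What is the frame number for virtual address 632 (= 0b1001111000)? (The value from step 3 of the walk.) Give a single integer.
vaddr = 632: l1_idx=2, l2_idx=3
L1[2] = 0; L2[0][3] = 88

Answer: 88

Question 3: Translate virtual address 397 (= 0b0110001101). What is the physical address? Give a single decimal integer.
Answer: 2253

Derivation:
vaddr = 397 = 0b0110001101
Split: l1_idx=1, l2_idx=4, offset=13
L1[1] = 1
L2[1][4] = 70
paddr = 70 * 32 + 13 = 2253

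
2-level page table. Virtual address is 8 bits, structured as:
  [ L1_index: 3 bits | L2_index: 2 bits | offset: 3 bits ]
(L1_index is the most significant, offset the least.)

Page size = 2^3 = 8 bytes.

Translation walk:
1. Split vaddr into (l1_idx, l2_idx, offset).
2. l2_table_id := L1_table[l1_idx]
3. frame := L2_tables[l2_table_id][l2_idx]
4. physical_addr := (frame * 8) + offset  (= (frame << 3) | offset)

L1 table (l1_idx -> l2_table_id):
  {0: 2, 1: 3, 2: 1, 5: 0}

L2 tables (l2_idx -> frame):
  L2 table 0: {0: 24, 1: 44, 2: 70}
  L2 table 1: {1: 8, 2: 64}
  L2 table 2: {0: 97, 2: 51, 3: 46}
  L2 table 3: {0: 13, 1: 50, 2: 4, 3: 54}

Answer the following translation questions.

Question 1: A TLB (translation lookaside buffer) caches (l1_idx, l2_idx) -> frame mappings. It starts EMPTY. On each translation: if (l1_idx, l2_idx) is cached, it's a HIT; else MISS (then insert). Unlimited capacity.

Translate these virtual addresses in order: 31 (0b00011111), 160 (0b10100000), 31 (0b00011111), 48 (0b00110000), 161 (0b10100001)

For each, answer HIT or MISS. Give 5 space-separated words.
Answer: MISS MISS HIT MISS HIT

Derivation:
vaddr=31: (0,3) not in TLB -> MISS, insert
vaddr=160: (5,0) not in TLB -> MISS, insert
vaddr=31: (0,3) in TLB -> HIT
vaddr=48: (1,2) not in TLB -> MISS, insert
vaddr=161: (5,0) in TLB -> HIT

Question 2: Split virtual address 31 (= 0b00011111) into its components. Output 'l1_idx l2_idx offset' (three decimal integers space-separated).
Answer: 0 3 7

Derivation:
vaddr = 31 = 0b00011111
  top 3 bits -> l1_idx = 0
  next 2 bits -> l2_idx = 3
  bottom 3 bits -> offset = 7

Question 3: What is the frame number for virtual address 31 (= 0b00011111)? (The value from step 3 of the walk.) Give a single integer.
vaddr = 31: l1_idx=0, l2_idx=3
L1[0] = 2; L2[2][3] = 46

Answer: 46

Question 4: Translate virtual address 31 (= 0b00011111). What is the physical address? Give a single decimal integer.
Answer: 375

Derivation:
vaddr = 31 = 0b00011111
Split: l1_idx=0, l2_idx=3, offset=7
L1[0] = 2
L2[2][3] = 46
paddr = 46 * 8 + 7 = 375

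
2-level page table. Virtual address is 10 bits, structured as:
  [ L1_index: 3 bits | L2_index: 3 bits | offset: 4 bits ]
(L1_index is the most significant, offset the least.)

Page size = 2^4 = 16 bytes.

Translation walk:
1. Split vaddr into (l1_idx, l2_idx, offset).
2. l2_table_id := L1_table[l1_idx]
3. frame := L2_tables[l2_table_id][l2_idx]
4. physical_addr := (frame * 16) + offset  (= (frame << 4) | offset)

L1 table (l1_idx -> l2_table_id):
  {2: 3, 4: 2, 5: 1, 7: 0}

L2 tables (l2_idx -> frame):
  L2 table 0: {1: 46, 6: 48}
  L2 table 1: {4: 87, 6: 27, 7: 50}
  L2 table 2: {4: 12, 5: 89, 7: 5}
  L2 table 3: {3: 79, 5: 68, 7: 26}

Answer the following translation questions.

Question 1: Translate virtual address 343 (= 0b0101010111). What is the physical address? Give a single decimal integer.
vaddr = 343 = 0b0101010111
Split: l1_idx=2, l2_idx=5, offset=7
L1[2] = 3
L2[3][5] = 68
paddr = 68 * 16 + 7 = 1095

Answer: 1095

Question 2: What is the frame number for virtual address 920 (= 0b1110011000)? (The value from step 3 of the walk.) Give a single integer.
Answer: 46

Derivation:
vaddr = 920: l1_idx=7, l2_idx=1
L1[7] = 0; L2[0][1] = 46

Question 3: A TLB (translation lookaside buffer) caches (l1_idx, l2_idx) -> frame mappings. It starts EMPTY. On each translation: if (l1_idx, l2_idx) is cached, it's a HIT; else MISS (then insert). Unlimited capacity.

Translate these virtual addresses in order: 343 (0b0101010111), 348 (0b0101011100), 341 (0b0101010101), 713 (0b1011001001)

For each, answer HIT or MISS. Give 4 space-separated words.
Answer: MISS HIT HIT MISS

Derivation:
vaddr=343: (2,5) not in TLB -> MISS, insert
vaddr=348: (2,5) in TLB -> HIT
vaddr=341: (2,5) in TLB -> HIT
vaddr=713: (5,4) not in TLB -> MISS, insert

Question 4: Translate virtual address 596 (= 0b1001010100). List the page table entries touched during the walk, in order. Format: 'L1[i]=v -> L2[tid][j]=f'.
Answer: L1[4]=2 -> L2[2][5]=89

Derivation:
vaddr = 596 = 0b1001010100
Split: l1_idx=4, l2_idx=5, offset=4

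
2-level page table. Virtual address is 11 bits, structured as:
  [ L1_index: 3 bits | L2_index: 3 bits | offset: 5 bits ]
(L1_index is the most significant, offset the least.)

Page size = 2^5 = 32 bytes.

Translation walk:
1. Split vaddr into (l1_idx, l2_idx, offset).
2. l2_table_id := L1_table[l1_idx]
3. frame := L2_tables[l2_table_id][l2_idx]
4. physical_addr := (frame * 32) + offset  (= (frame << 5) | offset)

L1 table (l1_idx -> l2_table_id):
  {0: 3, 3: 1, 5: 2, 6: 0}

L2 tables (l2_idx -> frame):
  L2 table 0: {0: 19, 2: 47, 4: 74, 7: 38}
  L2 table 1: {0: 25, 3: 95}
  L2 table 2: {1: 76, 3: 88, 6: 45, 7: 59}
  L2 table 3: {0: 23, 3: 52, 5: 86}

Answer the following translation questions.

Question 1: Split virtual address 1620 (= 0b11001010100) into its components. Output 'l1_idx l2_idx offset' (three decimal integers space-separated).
Answer: 6 2 20

Derivation:
vaddr = 1620 = 0b11001010100
  top 3 bits -> l1_idx = 6
  next 3 bits -> l2_idx = 2
  bottom 5 bits -> offset = 20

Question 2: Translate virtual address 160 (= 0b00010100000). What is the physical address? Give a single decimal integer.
Answer: 2752

Derivation:
vaddr = 160 = 0b00010100000
Split: l1_idx=0, l2_idx=5, offset=0
L1[0] = 3
L2[3][5] = 86
paddr = 86 * 32 + 0 = 2752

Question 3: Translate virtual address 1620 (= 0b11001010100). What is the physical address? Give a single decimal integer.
vaddr = 1620 = 0b11001010100
Split: l1_idx=6, l2_idx=2, offset=20
L1[6] = 0
L2[0][2] = 47
paddr = 47 * 32 + 20 = 1524

Answer: 1524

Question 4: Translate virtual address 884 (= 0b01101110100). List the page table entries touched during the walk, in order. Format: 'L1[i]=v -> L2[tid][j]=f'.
Answer: L1[3]=1 -> L2[1][3]=95

Derivation:
vaddr = 884 = 0b01101110100
Split: l1_idx=3, l2_idx=3, offset=20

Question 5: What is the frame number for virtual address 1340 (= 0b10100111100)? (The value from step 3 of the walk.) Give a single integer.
vaddr = 1340: l1_idx=5, l2_idx=1
L1[5] = 2; L2[2][1] = 76

Answer: 76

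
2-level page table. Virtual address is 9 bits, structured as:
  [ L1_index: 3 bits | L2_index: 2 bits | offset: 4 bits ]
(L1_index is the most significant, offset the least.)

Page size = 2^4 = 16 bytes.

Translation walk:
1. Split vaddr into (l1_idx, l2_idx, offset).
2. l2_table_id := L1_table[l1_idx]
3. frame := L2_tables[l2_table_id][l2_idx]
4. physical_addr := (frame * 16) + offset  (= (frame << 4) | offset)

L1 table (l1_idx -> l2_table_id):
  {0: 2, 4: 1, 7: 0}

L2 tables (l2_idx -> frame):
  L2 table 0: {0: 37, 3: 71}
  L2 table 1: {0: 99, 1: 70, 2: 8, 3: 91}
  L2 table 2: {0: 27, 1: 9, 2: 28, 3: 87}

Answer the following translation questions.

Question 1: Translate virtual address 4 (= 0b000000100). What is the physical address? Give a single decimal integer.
vaddr = 4 = 0b000000100
Split: l1_idx=0, l2_idx=0, offset=4
L1[0] = 2
L2[2][0] = 27
paddr = 27 * 16 + 4 = 436

Answer: 436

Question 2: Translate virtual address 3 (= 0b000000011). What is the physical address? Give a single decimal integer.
vaddr = 3 = 0b000000011
Split: l1_idx=0, l2_idx=0, offset=3
L1[0] = 2
L2[2][0] = 27
paddr = 27 * 16 + 3 = 435

Answer: 435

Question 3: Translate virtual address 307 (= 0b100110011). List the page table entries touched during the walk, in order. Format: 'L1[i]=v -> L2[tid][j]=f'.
Answer: L1[4]=1 -> L2[1][3]=91

Derivation:
vaddr = 307 = 0b100110011
Split: l1_idx=4, l2_idx=3, offset=3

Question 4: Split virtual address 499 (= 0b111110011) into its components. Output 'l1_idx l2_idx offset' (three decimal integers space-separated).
Answer: 7 3 3

Derivation:
vaddr = 499 = 0b111110011
  top 3 bits -> l1_idx = 7
  next 2 bits -> l2_idx = 3
  bottom 4 bits -> offset = 3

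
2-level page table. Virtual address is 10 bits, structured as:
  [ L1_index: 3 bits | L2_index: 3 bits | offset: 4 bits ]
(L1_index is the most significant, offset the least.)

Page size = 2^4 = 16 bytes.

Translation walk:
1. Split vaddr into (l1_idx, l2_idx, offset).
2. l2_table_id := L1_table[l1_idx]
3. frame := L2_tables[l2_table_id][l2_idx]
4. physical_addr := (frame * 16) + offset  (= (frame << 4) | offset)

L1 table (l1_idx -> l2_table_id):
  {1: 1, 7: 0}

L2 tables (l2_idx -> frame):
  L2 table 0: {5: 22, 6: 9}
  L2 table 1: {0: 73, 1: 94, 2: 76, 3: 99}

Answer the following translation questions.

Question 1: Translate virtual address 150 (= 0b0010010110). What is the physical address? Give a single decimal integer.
Answer: 1510

Derivation:
vaddr = 150 = 0b0010010110
Split: l1_idx=1, l2_idx=1, offset=6
L1[1] = 1
L2[1][1] = 94
paddr = 94 * 16 + 6 = 1510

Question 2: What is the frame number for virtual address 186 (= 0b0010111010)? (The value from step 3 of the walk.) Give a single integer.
Answer: 99

Derivation:
vaddr = 186: l1_idx=1, l2_idx=3
L1[1] = 1; L2[1][3] = 99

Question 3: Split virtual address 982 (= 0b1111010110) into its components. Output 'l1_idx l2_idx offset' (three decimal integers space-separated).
Answer: 7 5 6

Derivation:
vaddr = 982 = 0b1111010110
  top 3 bits -> l1_idx = 7
  next 3 bits -> l2_idx = 5
  bottom 4 bits -> offset = 6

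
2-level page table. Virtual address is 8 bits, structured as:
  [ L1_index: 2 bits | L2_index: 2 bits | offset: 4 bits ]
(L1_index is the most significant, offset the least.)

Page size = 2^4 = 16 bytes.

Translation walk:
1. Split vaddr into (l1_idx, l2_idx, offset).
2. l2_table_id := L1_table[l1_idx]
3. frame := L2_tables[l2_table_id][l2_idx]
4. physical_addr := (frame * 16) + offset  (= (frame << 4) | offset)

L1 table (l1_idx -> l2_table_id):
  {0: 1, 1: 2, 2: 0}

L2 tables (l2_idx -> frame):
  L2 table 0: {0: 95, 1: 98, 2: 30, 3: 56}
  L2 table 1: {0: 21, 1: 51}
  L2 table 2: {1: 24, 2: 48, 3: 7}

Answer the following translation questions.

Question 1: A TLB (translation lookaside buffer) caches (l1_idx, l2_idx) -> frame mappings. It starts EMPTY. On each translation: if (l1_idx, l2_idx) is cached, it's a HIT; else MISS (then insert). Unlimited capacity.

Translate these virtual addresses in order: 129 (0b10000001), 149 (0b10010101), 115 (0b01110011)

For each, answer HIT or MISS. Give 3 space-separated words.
vaddr=129: (2,0) not in TLB -> MISS, insert
vaddr=149: (2,1) not in TLB -> MISS, insert
vaddr=115: (1,3) not in TLB -> MISS, insert

Answer: MISS MISS MISS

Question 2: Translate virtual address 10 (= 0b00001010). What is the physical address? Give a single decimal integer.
vaddr = 10 = 0b00001010
Split: l1_idx=0, l2_idx=0, offset=10
L1[0] = 1
L2[1][0] = 21
paddr = 21 * 16 + 10 = 346

Answer: 346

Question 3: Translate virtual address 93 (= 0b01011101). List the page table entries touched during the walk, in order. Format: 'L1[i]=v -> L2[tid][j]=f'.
vaddr = 93 = 0b01011101
Split: l1_idx=1, l2_idx=1, offset=13

Answer: L1[1]=2 -> L2[2][1]=24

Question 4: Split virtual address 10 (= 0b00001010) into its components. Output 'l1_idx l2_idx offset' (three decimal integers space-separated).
Answer: 0 0 10

Derivation:
vaddr = 10 = 0b00001010
  top 2 bits -> l1_idx = 0
  next 2 bits -> l2_idx = 0
  bottom 4 bits -> offset = 10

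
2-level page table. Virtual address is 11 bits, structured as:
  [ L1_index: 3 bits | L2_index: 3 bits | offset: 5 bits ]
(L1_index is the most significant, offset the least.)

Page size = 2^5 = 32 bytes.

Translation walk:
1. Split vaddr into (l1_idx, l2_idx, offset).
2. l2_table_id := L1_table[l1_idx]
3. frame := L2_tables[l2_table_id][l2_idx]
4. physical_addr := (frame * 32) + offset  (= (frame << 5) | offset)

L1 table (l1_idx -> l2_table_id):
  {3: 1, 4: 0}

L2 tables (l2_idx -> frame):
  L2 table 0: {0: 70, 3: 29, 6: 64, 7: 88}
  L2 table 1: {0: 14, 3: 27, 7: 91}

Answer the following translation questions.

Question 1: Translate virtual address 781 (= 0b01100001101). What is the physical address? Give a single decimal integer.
vaddr = 781 = 0b01100001101
Split: l1_idx=3, l2_idx=0, offset=13
L1[3] = 1
L2[1][0] = 14
paddr = 14 * 32 + 13 = 461

Answer: 461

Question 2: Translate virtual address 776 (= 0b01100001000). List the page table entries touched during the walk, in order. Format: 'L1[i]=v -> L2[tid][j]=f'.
Answer: L1[3]=1 -> L2[1][0]=14

Derivation:
vaddr = 776 = 0b01100001000
Split: l1_idx=3, l2_idx=0, offset=8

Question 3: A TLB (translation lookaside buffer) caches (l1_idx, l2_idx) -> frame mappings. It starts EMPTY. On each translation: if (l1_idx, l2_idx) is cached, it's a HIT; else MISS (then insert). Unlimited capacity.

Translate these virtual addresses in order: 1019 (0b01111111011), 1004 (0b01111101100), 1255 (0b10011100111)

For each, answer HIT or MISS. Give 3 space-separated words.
Answer: MISS HIT MISS

Derivation:
vaddr=1019: (3,7) not in TLB -> MISS, insert
vaddr=1004: (3,7) in TLB -> HIT
vaddr=1255: (4,7) not in TLB -> MISS, insert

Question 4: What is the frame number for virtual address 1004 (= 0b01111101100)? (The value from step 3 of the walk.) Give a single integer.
vaddr = 1004: l1_idx=3, l2_idx=7
L1[3] = 1; L2[1][7] = 91

Answer: 91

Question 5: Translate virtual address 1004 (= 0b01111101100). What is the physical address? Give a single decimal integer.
vaddr = 1004 = 0b01111101100
Split: l1_idx=3, l2_idx=7, offset=12
L1[3] = 1
L2[1][7] = 91
paddr = 91 * 32 + 12 = 2924

Answer: 2924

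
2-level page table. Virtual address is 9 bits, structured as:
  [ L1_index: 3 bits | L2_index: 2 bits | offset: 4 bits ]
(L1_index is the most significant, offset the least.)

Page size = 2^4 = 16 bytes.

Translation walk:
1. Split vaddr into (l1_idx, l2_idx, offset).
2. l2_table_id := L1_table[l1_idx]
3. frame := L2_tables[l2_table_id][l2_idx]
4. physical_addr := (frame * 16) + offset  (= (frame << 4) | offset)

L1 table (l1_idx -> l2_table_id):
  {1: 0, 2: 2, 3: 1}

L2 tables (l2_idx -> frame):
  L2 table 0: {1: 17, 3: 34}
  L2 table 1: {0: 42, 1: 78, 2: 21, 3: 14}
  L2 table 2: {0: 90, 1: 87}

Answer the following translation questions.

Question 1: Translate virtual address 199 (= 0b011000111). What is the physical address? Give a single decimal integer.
Answer: 679

Derivation:
vaddr = 199 = 0b011000111
Split: l1_idx=3, l2_idx=0, offset=7
L1[3] = 1
L2[1][0] = 42
paddr = 42 * 16 + 7 = 679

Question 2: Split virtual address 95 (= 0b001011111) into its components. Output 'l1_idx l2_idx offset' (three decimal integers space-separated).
vaddr = 95 = 0b001011111
  top 3 bits -> l1_idx = 1
  next 2 bits -> l2_idx = 1
  bottom 4 bits -> offset = 15

Answer: 1 1 15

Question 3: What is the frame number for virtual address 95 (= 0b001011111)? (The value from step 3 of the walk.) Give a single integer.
vaddr = 95: l1_idx=1, l2_idx=1
L1[1] = 0; L2[0][1] = 17

Answer: 17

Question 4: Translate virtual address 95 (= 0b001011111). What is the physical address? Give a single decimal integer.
vaddr = 95 = 0b001011111
Split: l1_idx=1, l2_idx=1, offset=15
L1[1] = 0
L2[0][1] = 17
paddr = 17 * 16 + 15 = 287

Answer: 287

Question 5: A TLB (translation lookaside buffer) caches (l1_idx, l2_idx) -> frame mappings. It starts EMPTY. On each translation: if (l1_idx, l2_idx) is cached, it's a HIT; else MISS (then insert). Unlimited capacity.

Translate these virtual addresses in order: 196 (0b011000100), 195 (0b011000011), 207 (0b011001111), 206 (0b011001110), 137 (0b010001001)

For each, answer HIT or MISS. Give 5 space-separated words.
vaddr=196: (3,0) not in TLB -> MISS, insert
vaddr=195: (3,0) in TLB -> HIT
vaddr=207: (3,0) in TLB -> HIT
vaddr=206: (3,0) in TLB -> HIT
vaddr=137: (2,0) not in TLB -> MISS, insert

Answer: MISS HIT HIT HIT MISS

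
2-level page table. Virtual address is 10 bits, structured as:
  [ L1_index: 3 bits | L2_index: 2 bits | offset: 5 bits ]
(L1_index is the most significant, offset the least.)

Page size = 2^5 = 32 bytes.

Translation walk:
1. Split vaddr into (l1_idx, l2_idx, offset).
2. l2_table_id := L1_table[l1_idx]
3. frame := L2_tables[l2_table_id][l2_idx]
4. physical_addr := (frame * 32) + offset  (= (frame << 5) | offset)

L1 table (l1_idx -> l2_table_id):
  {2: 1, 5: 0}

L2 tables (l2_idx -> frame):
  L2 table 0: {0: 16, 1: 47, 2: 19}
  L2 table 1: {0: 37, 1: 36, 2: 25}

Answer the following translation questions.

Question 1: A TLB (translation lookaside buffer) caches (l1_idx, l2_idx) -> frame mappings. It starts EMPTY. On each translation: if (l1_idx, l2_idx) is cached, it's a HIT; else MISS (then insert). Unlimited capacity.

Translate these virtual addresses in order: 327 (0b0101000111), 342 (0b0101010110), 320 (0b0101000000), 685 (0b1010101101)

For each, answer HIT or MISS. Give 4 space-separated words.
Answer: MISS HIT HIT MISS

Derivation:
vaddr=327: (2,2) not in TLB -> MISS, insert
vaddr=342: (2,2) in TLB -> HIT
vaddr=320: (2,2) in TLB -> HIT
vaddr=685: (5,1) not in TLB -> MISS, insert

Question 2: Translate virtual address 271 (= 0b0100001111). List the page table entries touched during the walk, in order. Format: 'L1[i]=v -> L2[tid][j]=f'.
Answer: L1[2]=1 -> L2[1][0]=37

Derivation:
vaddr = 271 = 0b0100001111
Split: l1_idx=2, l2_idx=0, offset=15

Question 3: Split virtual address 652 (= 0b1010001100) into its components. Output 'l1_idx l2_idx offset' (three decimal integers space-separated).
Answer: 5 0 12

Derivation:
vaddr = 652 = 0b1010001100
  top 3 bits -> l1_idx = 5
  next 2 bits -> l2_idx = 0
  bottom 5 bits -> offset = 12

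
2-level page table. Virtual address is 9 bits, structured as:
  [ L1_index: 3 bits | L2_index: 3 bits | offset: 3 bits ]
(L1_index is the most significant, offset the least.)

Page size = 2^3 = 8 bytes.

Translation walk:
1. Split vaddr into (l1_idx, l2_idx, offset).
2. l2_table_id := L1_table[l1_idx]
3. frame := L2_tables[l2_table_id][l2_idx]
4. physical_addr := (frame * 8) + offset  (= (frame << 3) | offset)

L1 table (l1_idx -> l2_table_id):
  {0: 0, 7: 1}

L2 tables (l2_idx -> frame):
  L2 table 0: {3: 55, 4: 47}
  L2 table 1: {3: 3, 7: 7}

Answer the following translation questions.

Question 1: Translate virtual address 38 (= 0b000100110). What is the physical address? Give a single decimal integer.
vaddr = 38 = 0b000100110
Split: l1_idx=0, l2_idx=4, offset=6
L1[0] = 0
L2[0][4] = 47
paddr = 47 * 8 + 6 = 382

Answer: 382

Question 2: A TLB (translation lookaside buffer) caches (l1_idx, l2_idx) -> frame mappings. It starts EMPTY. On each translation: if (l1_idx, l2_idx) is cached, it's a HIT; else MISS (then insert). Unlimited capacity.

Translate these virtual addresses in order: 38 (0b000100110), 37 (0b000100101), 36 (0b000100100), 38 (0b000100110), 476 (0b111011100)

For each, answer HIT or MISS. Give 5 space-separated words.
vaddr=38: (0,4) not in TLB -> MISS, insert
vaddr=37: (0,4) in TLB -> HIT
vaddr=36: (0,4) in TLB -> HIT
vaddr=38: (0,4) in TLB -> HIT
vaddr=476: (7,3) not in TLB -> MISS, insert

Answer: MISS HIT HIT HIT MISS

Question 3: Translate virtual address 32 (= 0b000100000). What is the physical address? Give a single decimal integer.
Answer: 376

Derivation:
vaddr = 32 = 0b000100000
Split: l1_idx=0, l2_idx=4, offset=0
L1[0] = 0
L2[0][4] = 47
paddr = 47 * 8 + 0 = 376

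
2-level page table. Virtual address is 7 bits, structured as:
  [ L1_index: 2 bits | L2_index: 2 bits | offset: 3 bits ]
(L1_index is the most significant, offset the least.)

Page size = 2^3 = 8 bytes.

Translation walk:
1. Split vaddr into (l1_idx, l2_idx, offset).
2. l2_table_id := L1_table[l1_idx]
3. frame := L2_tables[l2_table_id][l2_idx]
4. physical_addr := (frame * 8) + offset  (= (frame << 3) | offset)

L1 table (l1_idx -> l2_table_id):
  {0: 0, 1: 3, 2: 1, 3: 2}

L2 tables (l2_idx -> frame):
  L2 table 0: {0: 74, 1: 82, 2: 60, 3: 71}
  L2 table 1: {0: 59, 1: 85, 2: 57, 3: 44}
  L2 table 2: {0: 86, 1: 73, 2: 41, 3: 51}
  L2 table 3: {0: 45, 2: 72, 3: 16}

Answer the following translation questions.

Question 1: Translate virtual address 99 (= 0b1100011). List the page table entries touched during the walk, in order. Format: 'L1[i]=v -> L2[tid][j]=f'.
vaddr = 99 = 0b1100011
Split: l1_idx=3, l2_idx=0, offset=3

Answer: L1[3]=2 -> L2[2][0]=86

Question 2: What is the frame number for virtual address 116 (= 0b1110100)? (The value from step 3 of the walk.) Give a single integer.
vaddr = 116: l1_idx=3, l2_idx=2
L1[3] = 2; L2[2][2] = 41

Answer: 41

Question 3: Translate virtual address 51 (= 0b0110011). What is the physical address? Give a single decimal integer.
vaddr = 51 = 0b0110011
Split: l1_idx=1, l2_idx=2, offset=3
L1[1] = 3
L2[3][2] = 72
paddr = 72 * 8 + 3 = 579

Answer: 579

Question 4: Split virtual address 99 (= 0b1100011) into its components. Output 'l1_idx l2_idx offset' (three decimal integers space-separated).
Answer: 3 0 3

Derivation:
vaddr = 99 = 0b1100011
  top 2 bits -> l1_idx = 3
  next 2 bits -> l2_idx = 0
  bottom 3 bits -> offset = 3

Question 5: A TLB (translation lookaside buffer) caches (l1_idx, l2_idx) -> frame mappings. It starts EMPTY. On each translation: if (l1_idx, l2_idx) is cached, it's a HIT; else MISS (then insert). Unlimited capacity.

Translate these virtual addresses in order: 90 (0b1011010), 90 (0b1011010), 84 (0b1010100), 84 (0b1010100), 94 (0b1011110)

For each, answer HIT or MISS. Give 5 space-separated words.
vaddr=90: (2,3) not in TLB -> MISS, insert
vaddr=90: (2,3) in TLB -> HIT
vaddr=84: (2,2) not in TLB -> MISS, insert
vaddr=84: (2,2) in TLB -> HIT
vaddr=94: (2,3) in TLB -> HIT

Answer: MISS HIT MISS HIT HIT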